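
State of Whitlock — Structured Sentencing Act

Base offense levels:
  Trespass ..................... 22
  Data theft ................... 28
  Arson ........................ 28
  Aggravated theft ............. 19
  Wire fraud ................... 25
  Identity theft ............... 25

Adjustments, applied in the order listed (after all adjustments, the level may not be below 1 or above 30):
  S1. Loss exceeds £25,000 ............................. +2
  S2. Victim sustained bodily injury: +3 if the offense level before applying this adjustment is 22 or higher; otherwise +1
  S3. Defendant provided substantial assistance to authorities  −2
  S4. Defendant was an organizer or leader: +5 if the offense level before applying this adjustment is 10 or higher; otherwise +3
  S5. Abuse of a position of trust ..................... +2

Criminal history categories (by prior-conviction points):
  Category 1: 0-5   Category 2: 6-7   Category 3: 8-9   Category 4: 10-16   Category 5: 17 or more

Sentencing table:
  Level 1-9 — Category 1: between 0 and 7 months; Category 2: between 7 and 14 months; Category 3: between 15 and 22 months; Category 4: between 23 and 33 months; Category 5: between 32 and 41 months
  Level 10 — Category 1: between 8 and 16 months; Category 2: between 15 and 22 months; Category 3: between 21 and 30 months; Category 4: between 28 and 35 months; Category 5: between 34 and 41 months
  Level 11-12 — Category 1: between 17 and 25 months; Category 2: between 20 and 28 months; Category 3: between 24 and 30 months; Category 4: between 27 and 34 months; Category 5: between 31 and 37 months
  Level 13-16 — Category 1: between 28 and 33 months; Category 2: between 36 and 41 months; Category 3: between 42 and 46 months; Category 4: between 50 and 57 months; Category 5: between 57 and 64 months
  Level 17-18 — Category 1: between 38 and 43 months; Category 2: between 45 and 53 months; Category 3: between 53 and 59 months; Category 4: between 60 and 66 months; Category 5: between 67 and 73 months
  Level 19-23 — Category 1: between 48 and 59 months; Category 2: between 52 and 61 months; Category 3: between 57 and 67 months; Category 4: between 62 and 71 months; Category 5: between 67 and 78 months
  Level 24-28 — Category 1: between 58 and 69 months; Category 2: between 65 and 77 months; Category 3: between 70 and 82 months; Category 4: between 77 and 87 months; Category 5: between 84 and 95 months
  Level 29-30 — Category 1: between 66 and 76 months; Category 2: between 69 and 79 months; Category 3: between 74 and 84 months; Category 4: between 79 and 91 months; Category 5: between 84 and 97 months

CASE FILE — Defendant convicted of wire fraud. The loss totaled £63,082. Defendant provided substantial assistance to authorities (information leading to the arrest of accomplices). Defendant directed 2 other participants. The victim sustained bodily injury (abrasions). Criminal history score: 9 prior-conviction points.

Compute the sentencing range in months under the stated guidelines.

74-84 months

Base offense level for wire fraud: 25.
S1 applies: 25 + 2 = 27.
S2 applies (level before this adjustment is 27 ≥ 22, so +3): 27 + 3 = 30.
S3 applies: 30 − 2 = 28.
S4 applies (level before this adjustment is 28 ≥ 10, so +5): 28 + 5 = 33.
Level 33 exceeds the maximum of 30; capped at 30.
Final offense level: 30.
Criminal history: 9 prior points → Category 3 (8-9).
Level 30 falls in the 29-30 band.
Grid: Level 29-30 × Category 3 = 74-84 months.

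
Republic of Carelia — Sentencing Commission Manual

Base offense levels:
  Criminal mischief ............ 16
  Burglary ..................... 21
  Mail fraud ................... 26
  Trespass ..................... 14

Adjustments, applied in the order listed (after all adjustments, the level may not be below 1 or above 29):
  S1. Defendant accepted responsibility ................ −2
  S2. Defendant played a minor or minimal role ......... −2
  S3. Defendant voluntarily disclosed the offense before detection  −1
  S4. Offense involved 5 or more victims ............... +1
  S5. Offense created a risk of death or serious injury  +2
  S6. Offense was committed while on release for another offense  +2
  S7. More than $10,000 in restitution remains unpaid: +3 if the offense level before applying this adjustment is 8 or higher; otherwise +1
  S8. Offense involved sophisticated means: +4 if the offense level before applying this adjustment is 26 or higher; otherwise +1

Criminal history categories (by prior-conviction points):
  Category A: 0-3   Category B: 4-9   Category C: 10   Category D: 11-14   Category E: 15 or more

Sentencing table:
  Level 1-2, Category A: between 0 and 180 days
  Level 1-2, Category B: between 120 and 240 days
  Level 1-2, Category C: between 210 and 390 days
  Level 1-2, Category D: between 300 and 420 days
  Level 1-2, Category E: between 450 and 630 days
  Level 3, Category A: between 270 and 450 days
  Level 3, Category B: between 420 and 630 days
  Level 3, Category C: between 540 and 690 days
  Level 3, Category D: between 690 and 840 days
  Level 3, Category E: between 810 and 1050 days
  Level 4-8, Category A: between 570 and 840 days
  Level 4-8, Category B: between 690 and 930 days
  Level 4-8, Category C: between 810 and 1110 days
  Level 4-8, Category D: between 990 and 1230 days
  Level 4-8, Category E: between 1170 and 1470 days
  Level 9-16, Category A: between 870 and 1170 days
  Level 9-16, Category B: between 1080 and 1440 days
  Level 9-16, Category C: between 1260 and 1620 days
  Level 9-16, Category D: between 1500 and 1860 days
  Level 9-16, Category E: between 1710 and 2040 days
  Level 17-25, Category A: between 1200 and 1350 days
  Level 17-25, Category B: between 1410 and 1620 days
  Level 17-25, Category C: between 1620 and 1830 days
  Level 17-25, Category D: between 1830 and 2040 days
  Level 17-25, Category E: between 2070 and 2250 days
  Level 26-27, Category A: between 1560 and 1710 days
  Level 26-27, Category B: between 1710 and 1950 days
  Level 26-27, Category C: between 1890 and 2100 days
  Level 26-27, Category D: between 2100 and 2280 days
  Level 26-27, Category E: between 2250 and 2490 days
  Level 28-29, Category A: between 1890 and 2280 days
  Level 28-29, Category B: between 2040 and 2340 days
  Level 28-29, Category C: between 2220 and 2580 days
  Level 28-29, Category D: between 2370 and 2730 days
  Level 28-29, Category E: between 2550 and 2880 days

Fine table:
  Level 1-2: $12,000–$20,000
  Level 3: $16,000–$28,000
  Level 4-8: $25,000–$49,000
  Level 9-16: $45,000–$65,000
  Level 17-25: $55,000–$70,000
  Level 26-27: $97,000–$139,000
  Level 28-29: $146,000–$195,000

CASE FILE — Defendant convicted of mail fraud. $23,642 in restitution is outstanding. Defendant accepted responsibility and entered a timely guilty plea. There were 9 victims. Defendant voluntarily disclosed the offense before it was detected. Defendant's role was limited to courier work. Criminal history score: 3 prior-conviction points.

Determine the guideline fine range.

$55,000–$70,000

Base offense level for mail fraud: 26.
S1 applies: 26 − 2 = 24.
S2 applies: 24 − 2 = 22.
S3 applies: 22 − 1 = 21.
S4 applies: 21 + 1 = 22.
S6 does not apply.
S7 applies (level before this adjustment is 22 ≥ 8, so +3): 22 + 3 = 25.
S8 does not apply.
Final offense level: 25.
Level 25 falls in the 17-25 band.
Fine table: Level 17-25 → $55,000–$70,000.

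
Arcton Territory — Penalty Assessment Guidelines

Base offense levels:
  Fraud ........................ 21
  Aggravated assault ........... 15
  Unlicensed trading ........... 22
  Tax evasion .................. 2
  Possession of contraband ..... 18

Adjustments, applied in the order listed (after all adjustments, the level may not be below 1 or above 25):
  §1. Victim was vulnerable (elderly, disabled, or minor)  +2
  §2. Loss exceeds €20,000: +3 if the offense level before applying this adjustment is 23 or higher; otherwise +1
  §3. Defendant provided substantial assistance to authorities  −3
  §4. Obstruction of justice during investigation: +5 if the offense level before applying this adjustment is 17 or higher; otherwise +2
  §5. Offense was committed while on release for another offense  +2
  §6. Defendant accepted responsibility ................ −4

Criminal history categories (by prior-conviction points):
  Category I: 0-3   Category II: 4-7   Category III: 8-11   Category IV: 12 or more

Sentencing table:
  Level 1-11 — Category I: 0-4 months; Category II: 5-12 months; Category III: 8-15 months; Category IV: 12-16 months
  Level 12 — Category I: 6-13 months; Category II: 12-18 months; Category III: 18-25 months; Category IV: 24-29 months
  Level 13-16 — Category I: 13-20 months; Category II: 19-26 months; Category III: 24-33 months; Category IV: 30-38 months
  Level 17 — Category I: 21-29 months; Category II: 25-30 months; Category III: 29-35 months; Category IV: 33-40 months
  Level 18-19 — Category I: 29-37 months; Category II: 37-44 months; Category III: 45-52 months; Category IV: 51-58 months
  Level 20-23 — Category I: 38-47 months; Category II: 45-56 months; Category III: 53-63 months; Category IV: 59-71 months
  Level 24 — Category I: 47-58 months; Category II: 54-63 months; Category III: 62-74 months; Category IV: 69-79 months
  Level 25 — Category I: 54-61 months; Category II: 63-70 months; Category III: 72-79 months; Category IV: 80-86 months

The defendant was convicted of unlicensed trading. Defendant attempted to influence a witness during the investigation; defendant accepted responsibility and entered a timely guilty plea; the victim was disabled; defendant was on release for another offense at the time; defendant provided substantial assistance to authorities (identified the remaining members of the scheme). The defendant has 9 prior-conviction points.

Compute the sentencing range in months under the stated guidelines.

Base offense level for unlicensed trading: 22.
§1 applies: 22 + 2 = 24.
§2 does not apply.
§3 applies: 24 − 3 = 21.
§4 applies (level before this adjustment is 21 ≥ 17, so +5): 21 + 5 = 26.
§5 applies: 26 + 2 = 28.
§6 applies: 28 − 4 = 24.
Final offense level: 24.
Criminal history: 9 prior points → Category III (8-11).
Level 24 falls in the 24 band.
Grid: Level 24 × Category III = 62-74 months.

62-74 months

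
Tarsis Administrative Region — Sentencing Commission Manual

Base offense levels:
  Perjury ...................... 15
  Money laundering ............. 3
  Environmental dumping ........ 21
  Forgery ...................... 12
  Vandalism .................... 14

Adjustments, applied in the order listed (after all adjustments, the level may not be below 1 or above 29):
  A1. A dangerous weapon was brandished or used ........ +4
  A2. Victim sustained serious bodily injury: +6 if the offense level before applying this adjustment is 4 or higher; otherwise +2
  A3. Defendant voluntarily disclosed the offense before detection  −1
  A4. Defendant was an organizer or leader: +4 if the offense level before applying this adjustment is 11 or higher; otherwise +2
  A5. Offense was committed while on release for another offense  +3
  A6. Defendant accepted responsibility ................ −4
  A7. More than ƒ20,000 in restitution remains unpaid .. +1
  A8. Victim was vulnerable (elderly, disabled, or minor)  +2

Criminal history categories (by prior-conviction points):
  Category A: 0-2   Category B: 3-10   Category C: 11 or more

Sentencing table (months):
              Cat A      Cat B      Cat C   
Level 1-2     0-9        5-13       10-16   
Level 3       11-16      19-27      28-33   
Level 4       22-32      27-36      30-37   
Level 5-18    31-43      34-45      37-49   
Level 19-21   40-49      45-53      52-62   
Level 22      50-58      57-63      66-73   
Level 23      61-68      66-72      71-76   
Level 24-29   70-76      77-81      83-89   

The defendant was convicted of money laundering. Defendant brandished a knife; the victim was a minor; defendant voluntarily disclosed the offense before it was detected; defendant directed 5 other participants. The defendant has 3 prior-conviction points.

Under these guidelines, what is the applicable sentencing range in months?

34-45 months

Base offense level for money laundering: 3.
A1 applies: 3 + 4 = 7.
A2 does not apply.
A3 applies: 7 − 1 = 6.
A4 applies (level before this adjustment is 6 < 11, so +2): 6 + 2 = 8.
A6 does not apply.
A8 applies: 8 + 2 = 10.
Final offense level: 10.
Criminal history: 3 prior points → Category B (3-10).
Level 10 falls in the 5-18 band.
Grid: Level 5-18 × Category B = 34-45 months.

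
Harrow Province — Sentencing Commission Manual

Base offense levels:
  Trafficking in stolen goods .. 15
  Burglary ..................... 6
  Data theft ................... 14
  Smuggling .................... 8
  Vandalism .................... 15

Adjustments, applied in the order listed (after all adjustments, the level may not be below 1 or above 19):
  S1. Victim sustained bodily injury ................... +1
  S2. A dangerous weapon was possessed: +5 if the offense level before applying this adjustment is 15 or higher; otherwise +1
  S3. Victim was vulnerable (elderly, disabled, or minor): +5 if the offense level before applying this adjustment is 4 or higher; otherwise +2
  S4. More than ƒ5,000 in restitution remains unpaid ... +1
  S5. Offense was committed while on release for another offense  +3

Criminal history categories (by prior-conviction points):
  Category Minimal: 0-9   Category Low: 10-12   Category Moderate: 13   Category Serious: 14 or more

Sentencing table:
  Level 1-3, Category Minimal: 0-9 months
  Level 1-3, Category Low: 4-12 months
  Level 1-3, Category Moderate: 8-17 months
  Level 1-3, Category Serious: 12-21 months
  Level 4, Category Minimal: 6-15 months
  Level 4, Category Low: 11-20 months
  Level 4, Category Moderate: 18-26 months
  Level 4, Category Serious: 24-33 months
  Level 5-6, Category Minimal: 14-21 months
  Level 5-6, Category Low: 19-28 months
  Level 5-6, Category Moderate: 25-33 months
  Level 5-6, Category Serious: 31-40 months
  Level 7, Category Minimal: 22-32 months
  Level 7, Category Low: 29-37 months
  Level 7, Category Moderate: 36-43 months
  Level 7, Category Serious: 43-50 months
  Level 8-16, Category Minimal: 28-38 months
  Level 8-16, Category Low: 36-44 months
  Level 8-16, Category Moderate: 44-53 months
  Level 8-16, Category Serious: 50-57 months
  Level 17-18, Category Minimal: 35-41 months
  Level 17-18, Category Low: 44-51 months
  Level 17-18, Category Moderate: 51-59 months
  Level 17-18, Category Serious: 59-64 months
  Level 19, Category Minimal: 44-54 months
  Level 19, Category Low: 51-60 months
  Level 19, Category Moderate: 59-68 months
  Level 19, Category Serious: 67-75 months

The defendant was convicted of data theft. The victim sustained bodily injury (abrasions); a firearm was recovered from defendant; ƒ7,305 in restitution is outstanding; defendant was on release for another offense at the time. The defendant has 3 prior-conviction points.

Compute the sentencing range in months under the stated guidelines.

44-54 months

Base offense level for data theft: 14.
S1 applies: 14 + 1 = 15.
S2 applies (level before this adjustment is 15 ≥ 15, so +5): 15 + 5 = 20.
S4 applies: 20 + 1 = 21.
S5 applies: 21 + 3 = 24.
Level 24 exceeds the maximum of 19; capped at 19.
Final offense level: 19.
Criminal history: 3 prior points → Category Minimal (0-9).
Level 19 falls in the 19 band.
Grid: Level 19 × Category Minimal = 44-54 months.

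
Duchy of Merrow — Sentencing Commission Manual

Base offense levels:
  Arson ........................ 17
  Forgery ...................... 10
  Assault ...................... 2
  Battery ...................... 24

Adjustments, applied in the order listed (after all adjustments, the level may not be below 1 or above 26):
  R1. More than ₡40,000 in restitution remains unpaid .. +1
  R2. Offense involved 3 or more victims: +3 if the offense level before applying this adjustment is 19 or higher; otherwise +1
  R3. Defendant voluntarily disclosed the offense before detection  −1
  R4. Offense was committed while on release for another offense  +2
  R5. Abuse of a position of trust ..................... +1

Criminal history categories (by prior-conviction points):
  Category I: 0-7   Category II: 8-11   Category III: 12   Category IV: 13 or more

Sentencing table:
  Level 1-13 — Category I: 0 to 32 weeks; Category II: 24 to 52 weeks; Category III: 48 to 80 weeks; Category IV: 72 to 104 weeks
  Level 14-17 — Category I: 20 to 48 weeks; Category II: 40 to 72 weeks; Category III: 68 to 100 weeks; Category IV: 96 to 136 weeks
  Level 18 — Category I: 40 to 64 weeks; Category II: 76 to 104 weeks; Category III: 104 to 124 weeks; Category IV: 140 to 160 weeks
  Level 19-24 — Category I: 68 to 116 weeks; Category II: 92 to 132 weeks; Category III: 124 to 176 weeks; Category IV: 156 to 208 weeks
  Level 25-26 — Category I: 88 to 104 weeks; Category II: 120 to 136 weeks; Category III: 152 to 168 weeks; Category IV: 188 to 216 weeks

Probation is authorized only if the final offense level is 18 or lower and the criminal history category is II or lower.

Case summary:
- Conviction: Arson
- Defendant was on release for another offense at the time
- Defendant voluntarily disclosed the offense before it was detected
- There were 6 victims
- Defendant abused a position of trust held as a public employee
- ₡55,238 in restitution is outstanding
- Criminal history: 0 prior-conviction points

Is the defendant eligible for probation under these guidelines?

No

Base offense level for arson: 17.
R1 applies: 17 + 1 = 18.
R2 applies (level before this adjustment is 18 < 19, so +1): 18 + 1 = 19.
R3 applies: 19 − 1 = 18.
R4 applies: 18 + 2 = 20.
R5 applies: 20 + 1 = 21.
Final offense level: 21.
Criminal history: 0 prior points → Category I (0-7).
Level 21 falls in the 19-24 band.
Grid: Level 19-24 × Category I = 68-116 weeks.
Probation check: level 21 > 18 and category I ≤ II → not eligible.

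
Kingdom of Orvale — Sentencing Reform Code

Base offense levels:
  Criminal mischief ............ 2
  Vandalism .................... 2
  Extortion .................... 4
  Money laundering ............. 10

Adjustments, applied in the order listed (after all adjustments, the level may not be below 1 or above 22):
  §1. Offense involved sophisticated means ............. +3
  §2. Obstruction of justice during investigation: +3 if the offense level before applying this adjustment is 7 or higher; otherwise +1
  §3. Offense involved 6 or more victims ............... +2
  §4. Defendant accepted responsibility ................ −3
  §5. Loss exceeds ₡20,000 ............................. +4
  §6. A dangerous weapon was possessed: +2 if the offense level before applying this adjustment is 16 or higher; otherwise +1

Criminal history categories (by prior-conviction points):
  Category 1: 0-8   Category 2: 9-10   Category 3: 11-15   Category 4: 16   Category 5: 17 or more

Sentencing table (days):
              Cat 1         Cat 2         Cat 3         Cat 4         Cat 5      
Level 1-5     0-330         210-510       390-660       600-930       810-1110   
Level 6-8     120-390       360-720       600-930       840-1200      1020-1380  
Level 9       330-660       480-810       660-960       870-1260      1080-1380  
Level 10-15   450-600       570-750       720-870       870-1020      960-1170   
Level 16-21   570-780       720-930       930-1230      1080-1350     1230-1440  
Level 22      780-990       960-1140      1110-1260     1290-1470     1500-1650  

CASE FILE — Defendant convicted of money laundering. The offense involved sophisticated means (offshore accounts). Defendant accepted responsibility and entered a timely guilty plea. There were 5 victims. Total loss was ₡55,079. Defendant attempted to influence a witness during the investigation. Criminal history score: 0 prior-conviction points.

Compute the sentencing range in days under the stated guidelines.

Base offense level for money laundering: 10.
§1 applies: 10 + 3 = 13.
§2 applies (level before this adjustment is 13 ≥ 7, so +3): 13 + 3 = 16.
§4 applies: 16 − 3 = 13.
§5 applies: 13 + 4 = 17.
Final offense level: 17.
Criminal history: 0 prior points → Category 1 (0-8).
Level 17 falls in the 16-21 band.
Grid: Level 16-21 × Category 1 = 570-780 days.

570-780 days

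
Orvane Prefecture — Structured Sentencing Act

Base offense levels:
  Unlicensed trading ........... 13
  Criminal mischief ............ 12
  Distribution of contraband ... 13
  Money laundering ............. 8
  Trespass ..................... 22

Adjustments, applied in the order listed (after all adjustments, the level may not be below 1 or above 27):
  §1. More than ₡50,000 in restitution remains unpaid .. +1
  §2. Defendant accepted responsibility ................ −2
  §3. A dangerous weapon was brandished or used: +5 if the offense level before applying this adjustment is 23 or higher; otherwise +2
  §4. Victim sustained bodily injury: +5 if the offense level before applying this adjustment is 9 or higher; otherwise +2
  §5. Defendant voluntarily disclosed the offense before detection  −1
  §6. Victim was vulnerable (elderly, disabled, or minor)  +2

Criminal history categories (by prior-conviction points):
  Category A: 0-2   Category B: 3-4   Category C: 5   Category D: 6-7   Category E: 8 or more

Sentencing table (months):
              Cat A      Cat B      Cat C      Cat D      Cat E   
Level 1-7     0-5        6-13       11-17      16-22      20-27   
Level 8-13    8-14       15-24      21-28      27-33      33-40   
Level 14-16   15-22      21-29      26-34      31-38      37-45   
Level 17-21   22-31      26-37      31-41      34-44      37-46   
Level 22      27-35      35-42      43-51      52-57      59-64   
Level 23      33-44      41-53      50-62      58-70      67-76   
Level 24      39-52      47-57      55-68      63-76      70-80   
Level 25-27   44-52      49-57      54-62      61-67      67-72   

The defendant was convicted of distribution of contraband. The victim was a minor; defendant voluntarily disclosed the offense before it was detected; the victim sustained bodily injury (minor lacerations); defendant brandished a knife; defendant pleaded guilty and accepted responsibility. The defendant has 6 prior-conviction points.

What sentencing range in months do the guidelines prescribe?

Base offense level for distribution of contraband: 13.
§1 does not apply.
§2 applies: 13 − 2 = 11.
§3 applies (level before this adjustment is 11 < 23, so +2): 11 + 2 = 13.
§4 applies (level before this adjustment is 13 ≥ 9, so +5): 13 + 5 = 18.
§5 applies: 18 − 1 = 17.
§6 applies: 17 + 2 = 19.
Final offense level: 19.
Criminal history: 6 prior points → Category D (6-7).
Level 19 falls in the 17-21 band.
Grid: Level 17-21 × Category D = 34-44 months.

34-44 months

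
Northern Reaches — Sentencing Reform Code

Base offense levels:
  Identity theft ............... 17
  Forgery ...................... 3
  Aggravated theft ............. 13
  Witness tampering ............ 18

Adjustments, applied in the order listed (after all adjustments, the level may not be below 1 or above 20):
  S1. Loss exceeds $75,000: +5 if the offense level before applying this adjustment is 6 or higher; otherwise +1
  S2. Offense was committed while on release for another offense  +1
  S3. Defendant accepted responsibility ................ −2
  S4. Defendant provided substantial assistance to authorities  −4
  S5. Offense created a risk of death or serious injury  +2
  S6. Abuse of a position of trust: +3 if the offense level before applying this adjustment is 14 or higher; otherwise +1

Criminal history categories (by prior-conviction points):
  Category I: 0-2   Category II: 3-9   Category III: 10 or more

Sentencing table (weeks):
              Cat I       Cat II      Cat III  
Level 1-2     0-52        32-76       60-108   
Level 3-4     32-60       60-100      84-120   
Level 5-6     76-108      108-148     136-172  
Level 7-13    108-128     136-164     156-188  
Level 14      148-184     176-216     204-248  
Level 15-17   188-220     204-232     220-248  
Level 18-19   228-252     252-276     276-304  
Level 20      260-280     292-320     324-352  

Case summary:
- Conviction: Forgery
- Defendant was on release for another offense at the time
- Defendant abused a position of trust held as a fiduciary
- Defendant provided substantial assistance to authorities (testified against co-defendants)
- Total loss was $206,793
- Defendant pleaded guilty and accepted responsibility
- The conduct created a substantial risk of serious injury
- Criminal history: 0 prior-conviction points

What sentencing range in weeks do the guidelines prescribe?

0-52 weeks

Base offense level for forgery: 3.
S1 applies (level before this adjustment is 3 < 6, so +1): 3 + 1 = 4.
S2 applies: 4 + 1 = 5.
S3 applies: 5 − 2 = 3.
S4 applies: 3 − 4 = -1.
S5 applies: -1 + 2 = 1.
S6 applies (level before this adjustment is 1 < 14, so +1): 1 + 1 = 2.
Final offense level: 2.
Criminal history: 0 prior points → Category I (0-2).
Level 2 falls in the 1-2 band.
Grid: Level 1-2 × Category I = 0-52 weeks.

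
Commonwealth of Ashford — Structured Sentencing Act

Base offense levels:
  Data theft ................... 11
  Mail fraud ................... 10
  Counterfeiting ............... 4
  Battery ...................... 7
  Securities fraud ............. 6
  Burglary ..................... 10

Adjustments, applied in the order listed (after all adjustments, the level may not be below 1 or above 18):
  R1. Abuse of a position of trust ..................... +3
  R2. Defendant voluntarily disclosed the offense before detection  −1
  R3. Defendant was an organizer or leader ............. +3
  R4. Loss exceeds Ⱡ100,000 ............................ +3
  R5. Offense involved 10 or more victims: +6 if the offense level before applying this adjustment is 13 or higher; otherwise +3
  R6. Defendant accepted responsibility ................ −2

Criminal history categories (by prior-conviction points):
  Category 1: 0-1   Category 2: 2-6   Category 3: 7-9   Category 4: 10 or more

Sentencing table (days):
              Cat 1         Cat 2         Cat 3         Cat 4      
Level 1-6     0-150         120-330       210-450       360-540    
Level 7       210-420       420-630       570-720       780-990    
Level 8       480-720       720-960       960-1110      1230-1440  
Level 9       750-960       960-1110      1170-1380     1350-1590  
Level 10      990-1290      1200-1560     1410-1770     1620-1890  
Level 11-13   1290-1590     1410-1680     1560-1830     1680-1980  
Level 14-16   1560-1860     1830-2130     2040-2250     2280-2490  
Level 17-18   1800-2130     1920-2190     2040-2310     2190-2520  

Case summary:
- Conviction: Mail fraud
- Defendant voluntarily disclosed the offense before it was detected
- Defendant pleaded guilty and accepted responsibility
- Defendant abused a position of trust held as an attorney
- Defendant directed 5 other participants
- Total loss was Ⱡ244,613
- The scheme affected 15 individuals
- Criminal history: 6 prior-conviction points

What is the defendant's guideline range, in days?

1920-2190 days

Base offense level for mail fraud: 10.
R1 applies: 10 + 3 = 13.
R2 applies: 13 − 1 = 12.
R3 applies: 12 + 3 = 15.
R4 applies: 15 + 3 = 18.
R5 applies (level before this adjustment is 18 ≥ 13, so +6): 18 + 6 = 24.
R6 applies: 24 − 2 = 22.
Level 22 exceeds the maximum of 18; capped at 18.
Final offense level: 18.
Criminal history: 6 prior points → Category 2 (2-6).
Level 18 falls in the 17-18 band.
Grid: Level 17-18 × Category 2 = 1920-2190 days.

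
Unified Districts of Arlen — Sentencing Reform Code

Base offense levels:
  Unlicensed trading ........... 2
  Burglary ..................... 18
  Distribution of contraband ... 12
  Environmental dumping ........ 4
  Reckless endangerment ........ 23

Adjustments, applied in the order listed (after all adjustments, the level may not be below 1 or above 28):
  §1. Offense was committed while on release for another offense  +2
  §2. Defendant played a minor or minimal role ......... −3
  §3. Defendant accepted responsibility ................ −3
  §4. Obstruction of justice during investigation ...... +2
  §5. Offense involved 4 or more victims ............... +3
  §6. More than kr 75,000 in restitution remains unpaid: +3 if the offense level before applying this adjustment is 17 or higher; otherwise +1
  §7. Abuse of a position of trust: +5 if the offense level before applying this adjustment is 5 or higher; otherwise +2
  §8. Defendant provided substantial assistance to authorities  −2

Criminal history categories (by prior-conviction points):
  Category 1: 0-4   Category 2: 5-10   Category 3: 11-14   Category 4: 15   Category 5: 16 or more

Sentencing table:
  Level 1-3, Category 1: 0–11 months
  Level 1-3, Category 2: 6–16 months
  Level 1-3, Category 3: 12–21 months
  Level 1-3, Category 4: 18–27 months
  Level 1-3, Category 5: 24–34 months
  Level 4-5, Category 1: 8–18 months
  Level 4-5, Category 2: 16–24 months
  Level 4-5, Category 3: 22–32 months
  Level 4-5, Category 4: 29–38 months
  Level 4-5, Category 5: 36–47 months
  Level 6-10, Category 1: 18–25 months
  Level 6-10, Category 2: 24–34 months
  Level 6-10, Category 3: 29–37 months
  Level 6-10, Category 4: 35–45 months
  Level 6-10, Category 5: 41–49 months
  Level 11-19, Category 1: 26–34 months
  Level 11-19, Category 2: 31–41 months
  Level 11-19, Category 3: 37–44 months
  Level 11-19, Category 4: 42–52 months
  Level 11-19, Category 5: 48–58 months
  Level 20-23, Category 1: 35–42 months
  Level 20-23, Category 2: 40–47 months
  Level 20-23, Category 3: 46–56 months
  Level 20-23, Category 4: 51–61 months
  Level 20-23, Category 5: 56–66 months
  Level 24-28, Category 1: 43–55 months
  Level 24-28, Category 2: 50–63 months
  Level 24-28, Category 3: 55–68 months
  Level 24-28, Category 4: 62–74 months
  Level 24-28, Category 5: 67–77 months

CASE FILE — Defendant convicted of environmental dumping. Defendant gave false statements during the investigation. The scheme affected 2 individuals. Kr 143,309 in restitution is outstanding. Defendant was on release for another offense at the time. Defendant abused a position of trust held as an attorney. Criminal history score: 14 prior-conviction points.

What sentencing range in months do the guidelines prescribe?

37-44 months

Base offense level for environmental dumping: 4.
§1 applies: 4 + 2 = 6.
§2 does not apply.
§3 does not apply.
§4 applies: 6 + 2 = 8.
§5 does not apply.
§6 applies (level before this adjustment is 8 < 17, so +1): 8 + 1 = 9.
§7 applies (level before this adjustment is 9 ≥ 5, so +5): 9 + 5 = 14.
§8 does not apply.
Final offense level: 14.
Criminal history: 14 prior points → Category 3 (11-14).
Level 14 falls in the 11-19 band.
Grid: Level 11-19 × Category 3 = 37-44 months.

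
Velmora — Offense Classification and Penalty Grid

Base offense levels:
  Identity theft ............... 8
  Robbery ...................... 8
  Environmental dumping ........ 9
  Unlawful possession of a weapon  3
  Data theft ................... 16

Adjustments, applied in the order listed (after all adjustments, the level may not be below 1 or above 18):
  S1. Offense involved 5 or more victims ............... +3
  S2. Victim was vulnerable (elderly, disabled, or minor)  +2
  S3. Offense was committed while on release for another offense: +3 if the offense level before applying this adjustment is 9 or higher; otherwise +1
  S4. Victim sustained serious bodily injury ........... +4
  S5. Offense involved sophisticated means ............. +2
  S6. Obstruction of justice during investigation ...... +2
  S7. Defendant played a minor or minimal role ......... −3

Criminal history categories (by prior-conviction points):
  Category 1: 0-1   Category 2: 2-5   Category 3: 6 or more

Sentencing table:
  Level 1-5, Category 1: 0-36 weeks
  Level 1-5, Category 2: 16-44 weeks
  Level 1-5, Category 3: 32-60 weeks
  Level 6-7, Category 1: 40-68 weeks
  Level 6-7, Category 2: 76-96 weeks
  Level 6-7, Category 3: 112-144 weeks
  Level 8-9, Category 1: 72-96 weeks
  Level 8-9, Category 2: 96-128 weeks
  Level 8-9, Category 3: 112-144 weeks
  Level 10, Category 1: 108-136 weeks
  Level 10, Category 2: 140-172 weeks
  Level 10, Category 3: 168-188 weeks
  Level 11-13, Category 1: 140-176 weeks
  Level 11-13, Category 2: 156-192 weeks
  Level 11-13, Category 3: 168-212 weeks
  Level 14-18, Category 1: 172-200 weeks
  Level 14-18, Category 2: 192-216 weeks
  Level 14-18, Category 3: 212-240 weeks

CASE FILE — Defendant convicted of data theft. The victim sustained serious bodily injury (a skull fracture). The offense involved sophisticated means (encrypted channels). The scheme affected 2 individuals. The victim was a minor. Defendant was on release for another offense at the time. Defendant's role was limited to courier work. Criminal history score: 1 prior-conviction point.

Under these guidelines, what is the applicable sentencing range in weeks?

Base offense level for data theft: 16.
S2 applies: 16 + 2 = 18.
S3 applies (level before this adjustment is 18 ≥ 9, so +3): 18 + 3 = 21.
S4 applies: 21 + 4 = 25.
S5 applies: 25 + 2 = 27.
S7 applies: 27 − 3 = 24.
Level 24 exceeds the maximum of 18; capped at 18.
Final offense level: 18.
Criminal history: 1 prior point → Category 1 (0-1).
Level 18 falls in the 14-18 band.
Grid: Level 14-18 × Category 1 = 172-200 weeks.

172-200 weeks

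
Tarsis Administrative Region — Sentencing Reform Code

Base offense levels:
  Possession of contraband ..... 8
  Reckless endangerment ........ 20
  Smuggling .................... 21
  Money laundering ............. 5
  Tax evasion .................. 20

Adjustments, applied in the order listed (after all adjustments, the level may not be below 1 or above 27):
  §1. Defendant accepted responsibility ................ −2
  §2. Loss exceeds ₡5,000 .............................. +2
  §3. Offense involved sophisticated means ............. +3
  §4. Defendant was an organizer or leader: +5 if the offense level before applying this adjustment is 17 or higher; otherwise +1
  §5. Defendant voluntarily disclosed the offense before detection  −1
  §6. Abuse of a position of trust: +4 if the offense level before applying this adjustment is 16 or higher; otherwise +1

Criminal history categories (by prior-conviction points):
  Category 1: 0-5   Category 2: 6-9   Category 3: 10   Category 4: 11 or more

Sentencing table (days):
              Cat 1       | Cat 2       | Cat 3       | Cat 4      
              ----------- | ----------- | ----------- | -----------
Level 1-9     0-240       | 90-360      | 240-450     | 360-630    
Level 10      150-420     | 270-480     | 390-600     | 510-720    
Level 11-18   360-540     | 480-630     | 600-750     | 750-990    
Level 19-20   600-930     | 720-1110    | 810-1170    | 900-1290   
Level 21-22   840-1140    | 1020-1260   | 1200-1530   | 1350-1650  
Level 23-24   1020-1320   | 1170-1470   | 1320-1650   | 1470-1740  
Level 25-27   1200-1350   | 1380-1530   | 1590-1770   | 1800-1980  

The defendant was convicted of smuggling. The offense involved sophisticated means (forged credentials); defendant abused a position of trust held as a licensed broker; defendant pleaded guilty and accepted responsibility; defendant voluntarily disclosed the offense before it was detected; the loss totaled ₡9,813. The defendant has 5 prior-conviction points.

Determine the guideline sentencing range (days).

Base offense level for smuggling: 21.
§1 applies: 21 − 2 = 19.
§2 applies: 19 + 2 = 21.
§3 applies: 21 + 3 = 24.
§5 applies: 24 − 1 = 23.
§6 applies (level before this adjustment is 23 ≥ 16, so +4): 23 + 4 = 27.
Final offense level: 27.
Criminal history: 5 prior points → Category 1 (0-5).
Level 27 falls in the 25-27 band.
Grid: Level 25-27 × Category 1 = 1200-1350 days.

1200-1350 days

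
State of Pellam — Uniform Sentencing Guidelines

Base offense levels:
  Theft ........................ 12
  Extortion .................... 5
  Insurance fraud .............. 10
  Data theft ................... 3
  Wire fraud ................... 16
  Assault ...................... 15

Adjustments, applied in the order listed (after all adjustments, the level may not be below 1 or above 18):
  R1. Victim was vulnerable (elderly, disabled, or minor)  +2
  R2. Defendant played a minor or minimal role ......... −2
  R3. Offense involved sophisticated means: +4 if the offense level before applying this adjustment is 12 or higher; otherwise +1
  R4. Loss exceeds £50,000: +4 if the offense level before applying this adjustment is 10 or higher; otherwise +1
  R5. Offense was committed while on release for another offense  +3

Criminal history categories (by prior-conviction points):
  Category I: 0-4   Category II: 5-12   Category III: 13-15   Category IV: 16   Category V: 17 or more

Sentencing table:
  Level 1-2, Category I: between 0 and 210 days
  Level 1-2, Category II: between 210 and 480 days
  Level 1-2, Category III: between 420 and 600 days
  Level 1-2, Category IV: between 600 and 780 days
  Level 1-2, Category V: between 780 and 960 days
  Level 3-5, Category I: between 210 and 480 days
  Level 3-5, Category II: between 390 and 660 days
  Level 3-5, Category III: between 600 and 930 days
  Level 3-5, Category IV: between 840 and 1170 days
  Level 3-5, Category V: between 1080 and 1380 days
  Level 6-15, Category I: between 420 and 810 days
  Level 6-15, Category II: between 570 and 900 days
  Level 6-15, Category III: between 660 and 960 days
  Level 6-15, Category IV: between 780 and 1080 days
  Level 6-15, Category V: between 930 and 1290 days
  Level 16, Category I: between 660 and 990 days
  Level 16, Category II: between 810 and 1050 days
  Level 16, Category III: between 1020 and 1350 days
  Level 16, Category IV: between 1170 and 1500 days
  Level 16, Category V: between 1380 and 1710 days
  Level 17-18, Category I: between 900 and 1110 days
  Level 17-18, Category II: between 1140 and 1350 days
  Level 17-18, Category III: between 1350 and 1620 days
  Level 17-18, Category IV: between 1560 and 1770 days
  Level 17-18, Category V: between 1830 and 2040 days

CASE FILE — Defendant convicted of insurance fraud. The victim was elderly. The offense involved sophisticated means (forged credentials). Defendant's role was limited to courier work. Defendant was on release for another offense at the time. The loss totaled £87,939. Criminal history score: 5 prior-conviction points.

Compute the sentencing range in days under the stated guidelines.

1140-1350 days

Base offense level for insurance fraud: 10.
R1 applies: 10 + 2 = 12.
R2 applies: 12 − 2 = 10.
R3 applies (level before this adjustment is 10 < 12, so +1): 10 + 1 = 11.
R4 applies (level before this adjustment is 11 ≥ 10, so +4): 11 + 4 = 15.
R5 applies: 15 + 3 = 18.
Final offense level: 18.
Criminal history: 5 prior points → Category II (5-12).
Level 18 falls in the 17-18 band.
Grid: Level 17-18 × Category II = 1140-1350 days.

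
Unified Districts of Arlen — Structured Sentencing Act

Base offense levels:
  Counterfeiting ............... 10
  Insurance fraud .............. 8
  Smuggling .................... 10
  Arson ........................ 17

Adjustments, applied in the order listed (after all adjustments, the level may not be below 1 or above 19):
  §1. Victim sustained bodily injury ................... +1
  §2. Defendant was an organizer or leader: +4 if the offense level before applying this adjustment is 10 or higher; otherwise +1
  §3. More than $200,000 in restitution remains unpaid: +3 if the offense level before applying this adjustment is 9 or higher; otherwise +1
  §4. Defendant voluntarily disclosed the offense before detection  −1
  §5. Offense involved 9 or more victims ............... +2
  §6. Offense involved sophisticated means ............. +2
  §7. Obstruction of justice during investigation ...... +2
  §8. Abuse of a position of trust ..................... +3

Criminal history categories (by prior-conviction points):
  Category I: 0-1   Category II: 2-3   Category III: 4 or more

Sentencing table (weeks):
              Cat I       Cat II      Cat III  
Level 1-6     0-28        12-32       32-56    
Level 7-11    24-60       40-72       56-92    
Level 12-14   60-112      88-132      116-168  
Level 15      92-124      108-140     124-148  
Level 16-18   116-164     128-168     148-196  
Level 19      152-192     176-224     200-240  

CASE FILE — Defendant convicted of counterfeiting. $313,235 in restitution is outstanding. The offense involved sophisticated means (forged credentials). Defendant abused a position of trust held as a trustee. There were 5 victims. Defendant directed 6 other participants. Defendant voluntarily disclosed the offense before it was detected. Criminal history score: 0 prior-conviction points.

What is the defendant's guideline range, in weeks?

Base offense level for counterfeiting: 10.
§1 does not apply.
§2 applies (level before this adjustment is 10 ≥ 10, so +4): 10 + 4 = 14.
§3 applies (level before this adjustment is 14 ≥ 9, so +3): 14 + 3 = 17.
§4 applies: 17 − 1 = 16.
§6 applies: 16 + 2 = 18.
§7 does not apply.
§8 applies: 18 + 3 = 21.
Level 21 exceeds the maximum of 19; capped at 19.
Final offense level: 19.
Criminal history: 0 prior points → Category I (0-1).
Level 19 falls in the 19 band.
Grid: Level 19 × Category I = 152-192 weeks.

152-192 weeks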